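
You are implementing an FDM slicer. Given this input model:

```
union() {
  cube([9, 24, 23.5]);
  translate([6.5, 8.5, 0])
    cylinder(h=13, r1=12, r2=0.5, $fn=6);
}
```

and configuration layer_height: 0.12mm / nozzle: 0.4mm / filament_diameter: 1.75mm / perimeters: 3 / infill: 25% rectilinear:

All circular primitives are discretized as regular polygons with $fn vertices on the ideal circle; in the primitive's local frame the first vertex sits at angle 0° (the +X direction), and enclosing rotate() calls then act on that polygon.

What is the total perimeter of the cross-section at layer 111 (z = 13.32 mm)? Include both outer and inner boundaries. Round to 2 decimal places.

66.00 mm

At z = 13.32 mm: the 9×24 cube contributes its full rectangle (perimeter 66.00 mm); the cone at (6.5, 8.5) is not intersected at this z (z outside [0, 13]); Combining (union): only the 9×24 cube is present, so the union is just that shape — boundary = 66.00 mm. Overall, the cross-section is a single solid region. Total boundary length (outer) = 66.00 mm.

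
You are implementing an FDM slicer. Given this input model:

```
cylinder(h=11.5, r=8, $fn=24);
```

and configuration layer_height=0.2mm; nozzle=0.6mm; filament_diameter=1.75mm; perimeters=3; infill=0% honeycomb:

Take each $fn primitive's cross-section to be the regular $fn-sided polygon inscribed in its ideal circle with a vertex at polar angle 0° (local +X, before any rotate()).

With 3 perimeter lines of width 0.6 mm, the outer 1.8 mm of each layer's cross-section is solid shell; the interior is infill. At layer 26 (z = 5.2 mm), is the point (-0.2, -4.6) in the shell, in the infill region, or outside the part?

At z = 5.2 mm: the r=8 cylinder contributes a regular 24-gon of circumradius 8. Overall, the cross-section is a single solid region. The nearest boundary edge runs (-2.07, -7.73)→(-0.00, -8.00); distance from the point to it = 3.34 mm. The point is inside the cross-section and 3.34 mm from the nearest boundary — more than the 1.8 mm shell width (3 × 0.6), so it's in the infill interior.

infill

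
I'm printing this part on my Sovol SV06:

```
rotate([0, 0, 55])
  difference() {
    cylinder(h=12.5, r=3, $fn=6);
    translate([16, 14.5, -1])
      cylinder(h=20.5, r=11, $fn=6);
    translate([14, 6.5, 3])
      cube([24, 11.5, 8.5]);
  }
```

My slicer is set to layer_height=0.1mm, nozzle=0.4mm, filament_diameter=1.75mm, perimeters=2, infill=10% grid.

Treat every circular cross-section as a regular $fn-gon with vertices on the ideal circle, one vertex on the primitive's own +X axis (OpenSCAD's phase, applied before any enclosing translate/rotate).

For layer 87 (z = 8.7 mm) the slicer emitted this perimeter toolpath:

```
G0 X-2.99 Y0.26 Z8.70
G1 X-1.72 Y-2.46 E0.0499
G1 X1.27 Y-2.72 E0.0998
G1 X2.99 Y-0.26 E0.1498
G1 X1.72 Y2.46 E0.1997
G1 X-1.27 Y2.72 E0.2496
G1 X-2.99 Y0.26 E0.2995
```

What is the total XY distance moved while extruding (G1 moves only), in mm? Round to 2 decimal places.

Sum the Euclidean lengths of each G1 segment: total = 18.01 mm.

18.01 mm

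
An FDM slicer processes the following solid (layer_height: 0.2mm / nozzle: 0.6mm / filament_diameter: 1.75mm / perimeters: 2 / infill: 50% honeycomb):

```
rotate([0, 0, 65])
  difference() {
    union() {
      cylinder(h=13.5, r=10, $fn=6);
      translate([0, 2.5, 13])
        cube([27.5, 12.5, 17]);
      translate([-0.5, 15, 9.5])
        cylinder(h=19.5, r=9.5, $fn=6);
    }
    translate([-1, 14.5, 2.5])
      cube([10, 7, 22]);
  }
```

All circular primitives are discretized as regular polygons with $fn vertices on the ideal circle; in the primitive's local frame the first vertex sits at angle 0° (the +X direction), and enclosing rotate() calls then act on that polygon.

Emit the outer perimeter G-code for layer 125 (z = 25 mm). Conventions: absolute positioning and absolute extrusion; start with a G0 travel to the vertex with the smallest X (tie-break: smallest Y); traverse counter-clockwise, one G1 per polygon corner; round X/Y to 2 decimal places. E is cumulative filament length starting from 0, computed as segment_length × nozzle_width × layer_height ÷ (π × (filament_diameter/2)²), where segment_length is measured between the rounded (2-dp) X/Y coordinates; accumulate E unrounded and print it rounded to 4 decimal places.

G0 X-23.27 Y5.06 Z25.00
G1 X-17.82 Y-2.72 E0.4739
G1 X-8.36 Y-1.90 E0.9476
G1 X-6.14 Y2.86 E1.2097
G1 X-2.27 Y1.06 E1.4226
G1 X9.36 Y25.98 E2.7946
G1 X-1.97 Y31.26 E3.4182
G1 X-9.79 Y14.50 E4.3409
G1 X-19.25 Y13.67 E4.8147
G1 X-23.27 Y5.06 E5.2888

At z = 25 mm: the cylinder is absent (z outside [0, 13.5]); the cube at (0, 2.5) (footprint 27.5×12.5) is included at this height; the r=9.5 cylinder at (-0.5, 15) contributes a regular 6-gon of circumradius 9.5; Combining (union): the regions partially overlap (shared area 54.51 mm²), so overlapping operands fuse into one piece — 1 connected region; the cube at (-1, 14.5) does not reach this height (z outside [2.5, 24.5]); Taking the first minus the rest: none of the subtracted shapes is present at this height, so that combined region is unchanged — 1 connected region; (rotated 65° about Z; rotation is an isometry so areas/perimeters/island counts are preserved). The outline is a single polygon with 9 vertices. Extrusion per mm of travel: 0.6 × 0.2 / (π × 0.875²) = 0.049890. Accumulating E over each segment gives final E = 5.2888.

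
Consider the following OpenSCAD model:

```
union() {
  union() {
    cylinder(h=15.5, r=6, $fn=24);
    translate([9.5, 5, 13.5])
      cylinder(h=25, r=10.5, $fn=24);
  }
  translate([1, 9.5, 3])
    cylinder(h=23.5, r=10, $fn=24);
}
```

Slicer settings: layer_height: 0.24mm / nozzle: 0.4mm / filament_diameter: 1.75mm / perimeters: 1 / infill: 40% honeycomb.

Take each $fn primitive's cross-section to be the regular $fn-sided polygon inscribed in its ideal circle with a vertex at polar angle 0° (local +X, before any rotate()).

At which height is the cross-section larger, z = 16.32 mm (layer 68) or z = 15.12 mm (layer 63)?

layer 63 (z = 15.12 mm)

Layer 68 (z = 16.32): the cylinder is not intersected at this z (z outside [0, 15.5]); the r=10.5 cylinder at (9.5, 5) gives a regular 24-gon of circumradius 10.5 (constant along its height) (area = (24/2)·10.500²·sin(360°/24) = 342.42 mm²); Merging all regions: only the r=10.5 cylinder at (9.5, 5) is present, so the union is just that shape — area = 342.42 mm²; the cylinder at (1, 9.5): section is a regular 24-gon, circumradius r=10 (area = (24/2)·10.000²·sin(360°/24) = 310.58 mm²); Merging all regions: the regions partially overlap — summed areas 653.00 mm² minus the doubly-counted overlap 137.72 mm² gives 515.28 mm² — area = 515.28 mm². So its area = 515.28 mm². Layer 63 (z = 15.12): the r=6 cylinder contributes a regular 24-gon of circumradius 6 (area = (24/2)·6.000²·sin(360°/24) = 111.81 mm²); the cylinder at (9.5, 5): section is a regular 24-gon, circumradius r=10.5 (area = (24/2)·10.500²·sin(360°/24) = 342.42 mm²); Taking the union: the regions partially overlap — summed areas 454.23 mm² minus the doubly-counted overlap 45.73 mm² gives 408.50 mm² — area = 408.50 mm²; the cylinder at (1, 9.5): section is a regular 24-gon, circumradius r=10 (area = (24/2)·10.000²·sin(360°/24) = 310.58 mm²); Merging all regions: the regions partially overlap — summed areas 719.09 mm² minus the doubly-counted overlap 159.10 mm² gives 559.99 mm² — area = 559.99 mm². So its area = 559.99 mm². Layer 63 is larger (559.99 vs 515.28 mm²).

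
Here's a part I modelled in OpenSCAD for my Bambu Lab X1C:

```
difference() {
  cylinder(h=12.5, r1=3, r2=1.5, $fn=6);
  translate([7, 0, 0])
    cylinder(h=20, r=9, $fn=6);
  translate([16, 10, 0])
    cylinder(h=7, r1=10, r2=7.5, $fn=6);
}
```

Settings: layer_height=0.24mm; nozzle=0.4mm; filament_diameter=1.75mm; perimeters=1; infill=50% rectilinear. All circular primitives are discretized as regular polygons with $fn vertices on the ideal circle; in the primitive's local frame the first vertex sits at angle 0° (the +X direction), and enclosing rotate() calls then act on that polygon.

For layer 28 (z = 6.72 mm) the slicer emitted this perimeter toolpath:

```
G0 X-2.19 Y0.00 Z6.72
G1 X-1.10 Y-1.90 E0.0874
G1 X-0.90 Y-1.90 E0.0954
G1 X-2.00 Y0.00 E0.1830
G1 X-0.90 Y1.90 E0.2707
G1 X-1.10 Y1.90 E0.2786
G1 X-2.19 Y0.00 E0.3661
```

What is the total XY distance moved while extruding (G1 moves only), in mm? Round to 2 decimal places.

9.17 mm

Sum the Euclidean lengths of each G1 segment: total = 9.17 mm.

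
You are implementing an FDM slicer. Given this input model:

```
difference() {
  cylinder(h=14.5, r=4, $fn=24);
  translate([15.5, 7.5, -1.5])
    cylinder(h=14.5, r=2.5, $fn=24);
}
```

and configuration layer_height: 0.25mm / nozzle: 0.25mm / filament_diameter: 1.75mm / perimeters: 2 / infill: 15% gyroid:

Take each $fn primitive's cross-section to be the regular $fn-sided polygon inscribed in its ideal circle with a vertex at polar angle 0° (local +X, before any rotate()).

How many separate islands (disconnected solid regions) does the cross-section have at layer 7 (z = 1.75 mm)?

At z = 1.75 mm: the r=4 cylinder contributes a regular 24-gon of circumradius 4; the r=2.5 cylinder at (15.5, 7.5) gives a regular 24-gon of circumradius 2.5 (constant along its height); Subtracting the remaining from the first: starting from the r=4 cylinder, the r=2.5 cylinder at (15.5, 7.5) misses the remaining region (no effect) — 1 connected region. Overall, the cross-section is a single solid region. Island count = 1.

1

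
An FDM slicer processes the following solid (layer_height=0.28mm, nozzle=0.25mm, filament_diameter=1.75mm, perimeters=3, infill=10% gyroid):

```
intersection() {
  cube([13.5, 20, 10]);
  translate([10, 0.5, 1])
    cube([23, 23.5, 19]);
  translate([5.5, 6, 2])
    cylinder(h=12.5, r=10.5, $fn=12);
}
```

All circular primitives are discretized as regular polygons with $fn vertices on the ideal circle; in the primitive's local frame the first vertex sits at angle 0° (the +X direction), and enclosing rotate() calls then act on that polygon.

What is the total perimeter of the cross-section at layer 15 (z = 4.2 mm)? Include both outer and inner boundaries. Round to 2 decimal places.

34.80 mm

At z = 4.2 mm: the cube (footprint 13.5×20) is included at this height (perimeter 67.00 mm); the cube at (10, 0.5) is present — its section is the full 23×23.5 rectangle (perimeter 93.00 mm); the r=10.5 cylinder at (5.5, 6) gives a regular 12-gon of circumradius 10.5 (constant along its height) (perimeter = 2·12·10.500·sin(180°/12) = 65.22 mm); Taking the intersection: the 23×23.5 cube at (10, 0.5) partially overlaps the 13.5×20 cube; clipping to the common part keeps 68.25 mm²; the r=10.5 cylinder at (5.5, 6) partially overlaps the running intersection; clipping to the common part keeps 47.37 mm² — boundary = 34.80 mm. Overall, the cross-section is a single solid region. Total boundary length (outer) = 34.80 mm.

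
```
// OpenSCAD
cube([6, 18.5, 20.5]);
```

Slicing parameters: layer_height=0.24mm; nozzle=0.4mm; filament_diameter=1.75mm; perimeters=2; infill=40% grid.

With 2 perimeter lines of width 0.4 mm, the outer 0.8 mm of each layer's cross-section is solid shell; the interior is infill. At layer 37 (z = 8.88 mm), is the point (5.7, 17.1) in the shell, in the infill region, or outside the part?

shell

At z = 8.88 mm: the cube is present — its section is the full 6×18.5 rectangle. Overall, the cross-section is a single solid region. The nearest boundary edge runs (6.00, 0.00)→(6.00, 18.50); distance from the point to it = 0.30 mm. The point is inside the cross-section, 0.30 mm from the nearest boundary — within the 0.8 mm shell band (2 × 0.4).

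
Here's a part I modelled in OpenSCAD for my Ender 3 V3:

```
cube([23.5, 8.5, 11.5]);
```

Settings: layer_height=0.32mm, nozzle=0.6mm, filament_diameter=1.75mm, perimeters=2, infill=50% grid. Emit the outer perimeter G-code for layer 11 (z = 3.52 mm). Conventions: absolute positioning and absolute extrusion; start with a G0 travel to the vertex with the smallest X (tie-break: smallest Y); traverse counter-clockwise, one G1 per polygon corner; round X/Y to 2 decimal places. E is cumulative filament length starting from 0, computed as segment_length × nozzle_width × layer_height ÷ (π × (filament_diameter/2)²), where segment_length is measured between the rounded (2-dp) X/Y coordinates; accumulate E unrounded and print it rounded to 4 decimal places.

At z = 3.52 mm: the 23.5×8.5 cube contributes its full rectangle. The outline is a single polygon with 4 vertices. Extrusion per mm of travel: 0.6 × 0.32 / (π × 0.875²) = 0.079824. Accumulating E over each segment gives final E = 5.1088.

G0 X0.00 Y0.00 Z3.52
G1 X23.50 Y0.00 E1.8759
G1 X23.50 Y8.50 E2.5544
G1 X0.00 Y8.50 E4.4302
G1 X0.00 Y0.00 E5.1088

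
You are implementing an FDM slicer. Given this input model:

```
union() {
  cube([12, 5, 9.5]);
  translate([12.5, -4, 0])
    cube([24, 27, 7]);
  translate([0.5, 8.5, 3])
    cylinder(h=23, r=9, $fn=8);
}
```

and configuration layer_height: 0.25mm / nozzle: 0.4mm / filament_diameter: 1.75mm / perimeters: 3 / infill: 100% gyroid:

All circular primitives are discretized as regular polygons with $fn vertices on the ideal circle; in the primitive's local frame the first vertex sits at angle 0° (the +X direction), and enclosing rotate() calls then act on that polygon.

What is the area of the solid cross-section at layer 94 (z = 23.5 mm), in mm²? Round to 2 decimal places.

229.10 mm²

At z = 23.5 mm: the cube does not reach this height (z outside [0, 9.5]); the cube at (12.5, -4) is absent (z outside [0, 7]); the r=9 cylinder at (0.5, 8.5) gives a regular 8-gon of circumradius 9 (constant along its height) (area = (8/2)·9.000²·sin(360°/8) = 229.10 mm²); Combining (union): only the r=9 cylinder at (0.5, 8.5) is present, so the union is just that shape — area = 229.10 mm². Overall, the cross-section is a single solid region. Net area = 229.10 mm².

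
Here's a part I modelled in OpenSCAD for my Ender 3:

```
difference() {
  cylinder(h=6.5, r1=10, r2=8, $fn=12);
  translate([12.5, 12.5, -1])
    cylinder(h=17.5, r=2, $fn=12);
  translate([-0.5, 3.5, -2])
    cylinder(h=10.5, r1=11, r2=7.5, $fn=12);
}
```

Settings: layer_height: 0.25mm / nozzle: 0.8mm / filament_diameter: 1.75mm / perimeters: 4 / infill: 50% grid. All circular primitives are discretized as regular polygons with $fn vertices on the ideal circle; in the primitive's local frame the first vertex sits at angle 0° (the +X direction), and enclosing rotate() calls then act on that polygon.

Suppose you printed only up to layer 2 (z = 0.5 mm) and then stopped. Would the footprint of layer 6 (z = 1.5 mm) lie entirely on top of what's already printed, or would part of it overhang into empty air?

part overhangs

Compare the two slices. At z = 0.5: the cone contributes a regular 12-gon of circumradius 9.846 (interpolated between r1=10 and r2=8 at t=0.077) (area = (12/2)·9.846²·sin(360°/12) = 290.84 mm²); the r=2 cylinder at (12.5, 12.5) contributes a regular 12-gon of circumradius 2 (area = (12/2)·2.000²·sin(360°/12) = 12.00 mm²); the cone at (-0.5, 3.5): at t=0.238 of its height the radius interpolates to r₁+(r₂−r₁)t = 10.167, giving a regular 12-gon of that circumradius (area = (12/2)·10.167²·sin(360°/12) = 310.08 mm²); Subtracting the remaining from the first: starting from the cone (290.84 mm²), the r=2 cylinder at (12.5, 12.5) misses the remaining region (no effect); the cone at (-0.5, 3.5) partially overlaps it — only the 231.40 mm² overlap (of its 310.08 mm²) is removed, clipping the outline — area = 59.44 mm². At z = 1.5: the cone (r1=10→r2=8) has section circumradius 9.538 here — a regular 12-gon (area = (12/2)·9.538²·sin(360°/12) = 272.95 mm²); the r=2 cylinder at (12.5, 12.5) gives a regular 12-gon of circumradius 2 (constant along its height) (area = (12/2)·2.000²·sin(360°/12) = 12.00 mm²); the cone at (-0.5, 3.5) contributes a regular 12-gon of circumradius 9.833 (interpolated between r1=11 and r2=7.5 at t=0.333) (area = (12/2)·9.833²·sin(360°/12) = 290.08 mm²); After the difference (first − rest): starting from the cone (272.95 mm²), the r=2 cylinder at (12.5, 12.5) misses the remaining region (no effect); the cone at (-0.5, 3.5) partially overlaps it — only the 214.73 mm² overlap (of its 290.08 mm²) is removed, clipping the outline — area = 58.22 mm². Checking containment: at z = 1.5 the cross-section extends beyond the z = 0.5 cross-section by about 7.97 mm².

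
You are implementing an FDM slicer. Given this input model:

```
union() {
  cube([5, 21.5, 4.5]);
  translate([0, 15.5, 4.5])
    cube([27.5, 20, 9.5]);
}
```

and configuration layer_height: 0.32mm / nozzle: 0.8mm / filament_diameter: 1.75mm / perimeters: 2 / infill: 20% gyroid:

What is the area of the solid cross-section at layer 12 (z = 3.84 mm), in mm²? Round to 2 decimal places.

At z = 3.84 mm: the cube (footprint 5×21.5) is included at this height (area 107.50 mm²); the cube at (0, 15.5) is absent (z outside [4.5, 14]); Combining (union): only the 5×21.5 cube is present, so the union is just that shape — area = 107.50 mm². Overall, the cross-section is a single solid region. Net area = 107.50 mm².

107.50 mm²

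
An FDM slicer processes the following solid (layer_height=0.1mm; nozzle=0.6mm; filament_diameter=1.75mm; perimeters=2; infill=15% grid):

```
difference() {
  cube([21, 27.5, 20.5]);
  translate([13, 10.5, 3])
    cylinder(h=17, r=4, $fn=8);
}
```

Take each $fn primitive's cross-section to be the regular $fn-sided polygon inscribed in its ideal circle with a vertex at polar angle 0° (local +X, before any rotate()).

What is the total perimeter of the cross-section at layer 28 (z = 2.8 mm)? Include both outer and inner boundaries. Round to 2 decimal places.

At z = 2.8 mm: the 21×27.5 cube contributes its full rectangle (perimeter 97.00 mm); the cylinder at (13, 10.5) is not intersected at this z (z outside [3, 20]); Subtracting the remaining from the first: none of the subtracted shapes is present at this height, so the 21×27.5 cube is unchanged — boundary = 97.00 mm. Overall, the cross-section is a single solid region. Total boundary length (outer) = 97.00 mm.

97.00 mm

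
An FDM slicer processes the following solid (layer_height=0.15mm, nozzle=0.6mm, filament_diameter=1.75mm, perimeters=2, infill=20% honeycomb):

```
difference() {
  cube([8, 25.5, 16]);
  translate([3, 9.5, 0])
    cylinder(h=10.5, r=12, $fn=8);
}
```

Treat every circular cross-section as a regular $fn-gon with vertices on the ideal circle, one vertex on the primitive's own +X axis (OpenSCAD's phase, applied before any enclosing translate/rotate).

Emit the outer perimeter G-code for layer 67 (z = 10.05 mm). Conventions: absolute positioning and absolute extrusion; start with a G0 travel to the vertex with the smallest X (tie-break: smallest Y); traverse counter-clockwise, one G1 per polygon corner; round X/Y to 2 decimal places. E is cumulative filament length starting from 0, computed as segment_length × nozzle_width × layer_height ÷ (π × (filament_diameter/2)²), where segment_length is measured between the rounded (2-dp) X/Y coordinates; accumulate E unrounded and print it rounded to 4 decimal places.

G0 X0.00 Y20.26 Z10.05
G1 X3.00 Y21.50 E0.1215
G1 X8.00 Y19.43 E0.3240
G1 X8.00 Y25.50 E0.5511
G1 X0.00 Y25.50 E0.8504
G1 X0.00 Y20.26 E1.0465

At z = 10.05 mm: the 8×25.5 cube contributes its full rectangle; the r=12 cylinder at (3, 9.5) contributes a regular 8-gon of circumradius 12; After the difference (first − rest): starting from the 8×25.5 cube, the r=12 cylinder at (3, 9.5) partially overlaps it — only the 164.96 mm² overlap (of its 407.29 mm²) is removed, clipping the outline — 1 connected region. The outline is a single polygon with 5 vertices. Extrusion per mm of travel: 0.6 × 0.15 / (π × 0.875²) = 0.037418. Accumulating E over each segment gives final E = 1.0465.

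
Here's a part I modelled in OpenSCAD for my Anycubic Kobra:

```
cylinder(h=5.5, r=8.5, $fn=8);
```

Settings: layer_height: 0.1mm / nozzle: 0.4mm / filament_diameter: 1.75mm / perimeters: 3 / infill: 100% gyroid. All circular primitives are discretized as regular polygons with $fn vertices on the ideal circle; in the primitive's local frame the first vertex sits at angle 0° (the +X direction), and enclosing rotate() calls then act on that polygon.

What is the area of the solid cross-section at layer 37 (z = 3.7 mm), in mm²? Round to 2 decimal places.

204.35 mm²

At z = 3.7 mm: the cylinder: section is a regular 8-gon, circumradius r=8.5 (area = (8/2)·8.500²·sin(360°/8) = 204.35 mm²). Overall, the cross-section is a single solid region. Net area = 204.35 mm².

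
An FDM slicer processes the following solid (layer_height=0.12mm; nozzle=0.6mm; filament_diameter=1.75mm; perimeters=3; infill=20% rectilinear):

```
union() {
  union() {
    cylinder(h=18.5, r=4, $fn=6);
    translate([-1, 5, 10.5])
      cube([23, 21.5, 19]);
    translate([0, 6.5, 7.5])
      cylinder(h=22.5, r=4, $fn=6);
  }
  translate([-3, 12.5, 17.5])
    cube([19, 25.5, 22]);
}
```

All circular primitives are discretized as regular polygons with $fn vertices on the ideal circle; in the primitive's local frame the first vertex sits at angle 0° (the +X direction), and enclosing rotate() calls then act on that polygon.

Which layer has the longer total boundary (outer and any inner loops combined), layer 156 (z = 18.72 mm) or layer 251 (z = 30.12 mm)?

layer 156 (z = 18.72 mm)

Layer 156 (z = 18.72): the cylinder does not reach this height (z outside [0, 18.5]); the cube at (-1, 5) is present — its section is the full 23×21.5 rectangle (perimeter 89.00 mm); the r=4 cylinder at (0, 6.5) gives a regular 6-gon of circumradius 4 (constant along its height) (perimeter = 2·6·4.000·sin(180°/6) = 24.00 mm); Merging all regions: the regions partially overlap (shared area 20.71 mm²), so the edge portions inside another operand are dropped and the merged outline is re-measured after clipping — boundary = 95.17 mm; the 19×25.5 cube at (-3, 12.5) contributes its full rectangle (perimeter 89.00 mm); Taking the union: the regions partially overlap (shared area 238.00 mm²), so the edge portions inside another operand are dropped and the merged outline is re-measured after clipping — boundary = 122.17 mm. So its perimeter = 122.17 mm. Layer 251 (z = 30.12): the cylinder is absent (z outside [0, 18.5]); the cube at (-1, 5) does not reach this height (z outside [10.5, 29.5]); the cylinder at (0, 6.5) is absent (z outside [7.5, 30]); Merging all regions: nothing is present at this height; the cube at (-3, 12.5) is present — its section is the full 19×25.5 rectangle (perimeter 89.00 mm); Taking the union: only the 19×25.5 cube at (-3, 12.5) is present, so the union is just that shape — boundary = 89.00 mm. So its perimeter = 89.00 mm. Layer 156 is larger (122.17 vs 89.00 mm).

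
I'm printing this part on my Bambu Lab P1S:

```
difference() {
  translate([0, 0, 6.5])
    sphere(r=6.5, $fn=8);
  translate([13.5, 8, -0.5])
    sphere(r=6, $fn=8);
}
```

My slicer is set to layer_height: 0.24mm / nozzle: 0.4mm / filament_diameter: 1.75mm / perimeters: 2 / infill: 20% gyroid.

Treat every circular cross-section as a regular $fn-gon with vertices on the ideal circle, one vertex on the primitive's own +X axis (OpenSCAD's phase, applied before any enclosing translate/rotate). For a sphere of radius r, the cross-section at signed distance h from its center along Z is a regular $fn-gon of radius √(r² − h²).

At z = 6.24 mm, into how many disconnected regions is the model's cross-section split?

At z = 6.24 mm: the r=6.5 sphere slices to a regular 8-gon of circumradius 6.495 (√(r²−h²) with h=0.26 from center); the sphere at (13.5, 8) is absent (|z−center|=6.740 > r=6); Taking the first minus the rest: none of the subtracted shapes is present at this height, so the r=6.5 sphere is unchanged — 1 connected region. The result has 1 disconnected region.

1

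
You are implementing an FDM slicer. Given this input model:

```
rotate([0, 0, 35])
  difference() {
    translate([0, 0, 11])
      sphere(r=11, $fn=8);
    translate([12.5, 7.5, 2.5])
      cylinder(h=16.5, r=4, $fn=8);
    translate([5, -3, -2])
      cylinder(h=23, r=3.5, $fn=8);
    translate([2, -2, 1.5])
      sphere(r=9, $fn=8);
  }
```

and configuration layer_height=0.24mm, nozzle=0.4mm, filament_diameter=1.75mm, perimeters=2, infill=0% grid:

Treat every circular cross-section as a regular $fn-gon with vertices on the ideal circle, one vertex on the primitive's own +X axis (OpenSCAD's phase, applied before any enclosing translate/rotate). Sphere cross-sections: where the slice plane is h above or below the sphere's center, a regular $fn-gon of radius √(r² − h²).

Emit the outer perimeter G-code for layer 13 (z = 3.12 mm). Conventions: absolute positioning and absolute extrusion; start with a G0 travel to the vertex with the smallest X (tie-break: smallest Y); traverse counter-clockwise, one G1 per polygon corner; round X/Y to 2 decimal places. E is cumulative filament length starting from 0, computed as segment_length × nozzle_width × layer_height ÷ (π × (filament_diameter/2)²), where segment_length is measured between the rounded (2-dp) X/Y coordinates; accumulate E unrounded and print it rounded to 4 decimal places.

At z = 3.12 mm: the r=11 sphere slices to a regular 8-gon of circumradius 7.675 (√(r²−h²) with h=7.88 from center); the cylinder at (12.5, 7.5): section is a regular 8-gon, circumradius r=4; the cylinder at (5, -3): section is a regular 8-gon, circumradius r=3.5; the r=9 sphere at (2, -2) slices to a regular 8-gon of circumradius 8.853 (√(r²−h²) with h=1.62 from center); Subtracting the remaining from the first: starting from the r=11 sphere, the r=4 cylinder at (12.5, 7.5) misses the remaining region (no effect); the r=3.5 cylinder at (5, -3) partially overlaps it — only the 25.22 mm² overlap (of its 34.65 mm²) is removed, clipping the outline; the r=9 sphere at (2, -2) partially overlaps it — only the 122.12 mm² overlap (of its 221.68 mm²) is removed, clipping the outline — 1 connected region; (whole slice rotated 35° about Z — lengths, areas and connectivity unchanged). The outline is a single polygon with 6 vertices. Extrusion per mm of travel: 0.4 × 0.24 / (π × 0.875²) = 0.039912. Accumulating E over each segment gives final E = 1.1808.

G0 X-7.56 Y1.33 Z3.12
G1 X-6.29 Y-4.40 E0.2342
G1 X-4.47 Y-5.56 E0.3204
G1 X-5.93 Y1.05 E0.5906
G1 X-2.30 Y6.75 E0.8603
G1 X-4.40 Y6.29 E0.9461
G1 X-7.56 Y1.33 E1.1808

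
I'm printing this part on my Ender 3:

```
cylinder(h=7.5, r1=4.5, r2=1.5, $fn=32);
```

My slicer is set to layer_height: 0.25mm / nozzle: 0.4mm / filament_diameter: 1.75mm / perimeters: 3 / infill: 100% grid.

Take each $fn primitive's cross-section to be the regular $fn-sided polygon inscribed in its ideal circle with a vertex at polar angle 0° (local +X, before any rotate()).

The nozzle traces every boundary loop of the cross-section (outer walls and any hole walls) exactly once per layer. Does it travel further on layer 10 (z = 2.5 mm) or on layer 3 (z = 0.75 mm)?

Layer 10 (z = 2.5): the cone: at t=0.333 of its height the radius interpolates to r₁+(r₂−r₁)t = 3.500, giving a regular 32-gon of that circumradius (perimeter = 2·32·3.500·sin(180°/32) = 21.96 mm). So its perimeter = 21.96 mm. Layer 3 (z = 0.75): the cone: at t=0.100 of its height the radius interpolates to r₁+(r₂−r₁)t = 4.200, giving a regular 32-gon of that circumradius (perimeter = 2·32·4.200·sin(180°/32) = 26.35 mm). So its perimeter = 26.35 mm. Layer 3 is larger (26.35 vs 21.96 mm).

layer 3 (z = 0.75 mm)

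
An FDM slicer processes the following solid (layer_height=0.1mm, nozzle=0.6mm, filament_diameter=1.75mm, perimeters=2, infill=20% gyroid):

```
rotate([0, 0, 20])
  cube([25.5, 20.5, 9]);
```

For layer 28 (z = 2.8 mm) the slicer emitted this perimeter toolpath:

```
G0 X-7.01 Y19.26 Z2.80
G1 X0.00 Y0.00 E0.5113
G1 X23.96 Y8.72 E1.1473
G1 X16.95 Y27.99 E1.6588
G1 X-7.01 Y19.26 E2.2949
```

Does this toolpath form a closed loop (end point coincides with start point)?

yes

Start point (G0): (-7.01, 19.26). End point (last G1): the path returns to the start — closed.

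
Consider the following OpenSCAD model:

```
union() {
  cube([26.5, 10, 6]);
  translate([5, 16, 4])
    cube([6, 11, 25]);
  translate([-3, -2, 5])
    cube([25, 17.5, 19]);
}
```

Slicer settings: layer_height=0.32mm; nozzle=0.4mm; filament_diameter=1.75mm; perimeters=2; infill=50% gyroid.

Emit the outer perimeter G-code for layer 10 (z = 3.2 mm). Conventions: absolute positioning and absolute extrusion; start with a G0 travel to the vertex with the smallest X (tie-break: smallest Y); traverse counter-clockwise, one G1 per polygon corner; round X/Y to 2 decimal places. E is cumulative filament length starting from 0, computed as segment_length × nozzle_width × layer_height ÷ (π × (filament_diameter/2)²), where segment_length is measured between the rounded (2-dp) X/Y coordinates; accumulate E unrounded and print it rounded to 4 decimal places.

G0 X0.00 Y0.00 Z3.20
G1 X26.50 Y0.00 E1.4102
G1 X26.50 Y10.00 E1.9424
G1 X0.00 Y10.00 E3.3526
G1 X0.00 Y0.00 E3.8848

At z = 3.2 mm: the 26.5×10 cube contributes its full rectangle; the cube at (5, 16) does not reach this height (z outside [4, 29]); the cube at (-3, -2) is absent (z outside [5, 24]); Merging all regions: only the 26.5×10 cube is present, so the union is just that shape — 1 connected region. The outline is a single polygon with 4 vertices. Extrusion per mm of travel: 0.4 × 0.32 / (π × 0.875²) = 0.053216. Accumulating E over each segment gives final E = 3.8848.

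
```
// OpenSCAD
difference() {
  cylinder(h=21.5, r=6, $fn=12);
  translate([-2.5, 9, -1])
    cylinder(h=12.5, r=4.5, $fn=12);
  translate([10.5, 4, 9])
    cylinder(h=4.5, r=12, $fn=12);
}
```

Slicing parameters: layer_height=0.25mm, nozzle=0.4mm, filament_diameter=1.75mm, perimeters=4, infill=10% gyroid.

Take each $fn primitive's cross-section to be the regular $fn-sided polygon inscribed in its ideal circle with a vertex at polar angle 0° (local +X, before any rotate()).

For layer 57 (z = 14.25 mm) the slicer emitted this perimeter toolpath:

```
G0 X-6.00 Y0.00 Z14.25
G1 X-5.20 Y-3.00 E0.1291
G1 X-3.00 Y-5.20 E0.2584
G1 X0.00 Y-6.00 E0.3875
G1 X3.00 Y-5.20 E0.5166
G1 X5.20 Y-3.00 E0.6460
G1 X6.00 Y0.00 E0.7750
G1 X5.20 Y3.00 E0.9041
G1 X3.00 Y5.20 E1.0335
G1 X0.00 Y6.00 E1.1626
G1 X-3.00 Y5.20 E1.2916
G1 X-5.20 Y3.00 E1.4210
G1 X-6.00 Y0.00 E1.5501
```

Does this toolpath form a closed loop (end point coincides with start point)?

yes

Start point (G0): (-6.00, 0.00). End point (last G1): the path returns to the start — closed.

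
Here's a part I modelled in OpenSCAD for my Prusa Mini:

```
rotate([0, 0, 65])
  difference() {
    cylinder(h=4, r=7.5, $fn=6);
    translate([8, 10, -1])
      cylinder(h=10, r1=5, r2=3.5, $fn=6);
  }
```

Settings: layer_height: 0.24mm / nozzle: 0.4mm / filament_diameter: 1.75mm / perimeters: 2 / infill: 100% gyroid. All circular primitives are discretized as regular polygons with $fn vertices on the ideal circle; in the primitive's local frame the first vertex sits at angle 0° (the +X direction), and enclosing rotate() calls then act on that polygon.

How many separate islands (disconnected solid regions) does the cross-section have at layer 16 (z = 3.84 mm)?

At z = 3.84 mm: the r=7.5 cylinder gives a regular 6-gon of circumradius 7.5 (constant along its height); the cone at (8, 10) (r1=5→r2=3.5) has section circumradius 4.274 here — a regular 6-gon; After the difference (first − rest): starting from the r=7.5 cylinder, the cone at (8, 10) misses the remaining region (no effect) — 1 connected region; (whole slice rotated 65° about Z — lengths, areas and connectivity unchanged). Overall, the cross-section is a single solid region. Island count = 1.

1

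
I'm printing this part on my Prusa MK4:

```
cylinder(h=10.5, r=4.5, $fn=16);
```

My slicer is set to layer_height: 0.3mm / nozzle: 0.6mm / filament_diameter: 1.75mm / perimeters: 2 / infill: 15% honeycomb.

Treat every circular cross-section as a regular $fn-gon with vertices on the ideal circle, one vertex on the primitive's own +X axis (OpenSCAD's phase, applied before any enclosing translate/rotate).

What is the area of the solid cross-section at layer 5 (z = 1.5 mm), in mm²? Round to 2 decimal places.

61.99 mm²

At z = 1.5 mm: the cylinder: section is a regular 16-gon, circumradius r=4.5 (area = (16/2)·4.500²·sin(360°/16) = 61.99 mm²). Overall, the cross-section is a single solid region. Net area = 61.99 mm².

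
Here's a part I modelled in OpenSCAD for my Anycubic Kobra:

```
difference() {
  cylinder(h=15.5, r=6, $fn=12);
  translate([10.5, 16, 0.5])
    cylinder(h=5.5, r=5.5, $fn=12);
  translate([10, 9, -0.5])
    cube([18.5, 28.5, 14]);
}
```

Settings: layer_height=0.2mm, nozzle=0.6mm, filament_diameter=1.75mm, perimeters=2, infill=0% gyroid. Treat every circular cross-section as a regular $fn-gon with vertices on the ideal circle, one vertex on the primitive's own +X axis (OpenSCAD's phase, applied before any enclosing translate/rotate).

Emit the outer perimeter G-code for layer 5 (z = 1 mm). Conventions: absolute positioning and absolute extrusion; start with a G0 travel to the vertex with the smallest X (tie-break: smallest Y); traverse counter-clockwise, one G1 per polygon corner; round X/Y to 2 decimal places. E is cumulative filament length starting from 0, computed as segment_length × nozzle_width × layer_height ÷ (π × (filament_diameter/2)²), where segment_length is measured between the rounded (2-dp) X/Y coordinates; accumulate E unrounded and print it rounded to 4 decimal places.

G0 X-6.00 Y0.00 Z1.00
G1 X-5.20 Y-3.00 E0.1549
G1 X-3.00 Y-5.20 E0.3101
G1 X0.00 Y-6.00 E0.4650
G1 X3.00 Y-5.20 E0.6199
G1 X5.20 Y-3.00 E0.7751
G1 X6.00 Y0.00 E0.9300
G1 X5.20 Y3.00 E1.0849
G1 X3.00 Y5.20 E1.2402
G1 X0.00 Y6.00 E1.3951
G1 X-3.00 Y5.20 E1.5500
G1 X-5.20 Y3.00 E1.7052
G1 X-6.00 Y0.00 E1.8601

At z = 1 mm: the r=6 cylinder gives a regular 12-gon of circumradius 6 (constant along its height); the r=5.5 cylinder at (10.5, 16) gives a regular 12-gon of circumradius 5.5 (constant along its height); the 18.5×28.5 cube at (10, 9) contributes its full rectangle; After the difference (first − rest): starting from the r=6 cylinder, the r=5.5 cylinder at (10.5, 16) misses the remaining region (no effect); the 18.5×28.5 cube at (10, 9) misses the remaining region (no effect) — 1 connected region. The outline is a single polygon with 12 vertices. Extrusion per mm of travel: 0.6 × 0.2 / (π × 0.875²) = 0.049890. Accumulating E over each segment gives final E = 1.8601.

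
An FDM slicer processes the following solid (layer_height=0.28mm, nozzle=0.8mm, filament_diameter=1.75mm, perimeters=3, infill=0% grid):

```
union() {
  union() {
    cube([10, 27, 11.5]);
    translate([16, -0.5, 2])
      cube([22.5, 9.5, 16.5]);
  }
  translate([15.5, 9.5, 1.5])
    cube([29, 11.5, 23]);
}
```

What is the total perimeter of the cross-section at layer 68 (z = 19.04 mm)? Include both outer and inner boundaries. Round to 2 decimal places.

81.00 mm

At z = 19.04 mm: the cube is absent (z outside [0, 11.5]); the cube at (16, -0.5) is absent (z outside [2, 18.5]); Merging all regions: nothing is present at this height; the cube at (15.5, 9.5) is present — its section is the full 29×11.5 rectangle (perimeter 81.00 mm); Merging all regions: only the 29×11.5 cube at (15.5, 9.5) is present, so the union is just that shape — boundary = 81.00 mm. Overall, the cross-section is a single solid region. Total boundary length (outer) = 81.00 mm.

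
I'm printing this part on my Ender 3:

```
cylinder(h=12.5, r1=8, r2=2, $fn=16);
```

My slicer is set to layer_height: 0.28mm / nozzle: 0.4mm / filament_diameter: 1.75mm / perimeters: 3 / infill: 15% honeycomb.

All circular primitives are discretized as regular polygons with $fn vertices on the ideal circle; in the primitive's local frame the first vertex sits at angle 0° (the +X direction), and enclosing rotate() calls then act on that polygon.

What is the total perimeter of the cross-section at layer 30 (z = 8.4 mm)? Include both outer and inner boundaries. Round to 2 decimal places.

At z = 8.4 mm: the cone (r1=8→r2=2) has section circumradius 3.968 here — a regular 16-gon (perimeter = 2·16·3.968·sin(180°/16) = 24.77 mm). Overall, the cross-section is a single solid region. Total boundary length (outer) = 24.77 mm.

24.77 mm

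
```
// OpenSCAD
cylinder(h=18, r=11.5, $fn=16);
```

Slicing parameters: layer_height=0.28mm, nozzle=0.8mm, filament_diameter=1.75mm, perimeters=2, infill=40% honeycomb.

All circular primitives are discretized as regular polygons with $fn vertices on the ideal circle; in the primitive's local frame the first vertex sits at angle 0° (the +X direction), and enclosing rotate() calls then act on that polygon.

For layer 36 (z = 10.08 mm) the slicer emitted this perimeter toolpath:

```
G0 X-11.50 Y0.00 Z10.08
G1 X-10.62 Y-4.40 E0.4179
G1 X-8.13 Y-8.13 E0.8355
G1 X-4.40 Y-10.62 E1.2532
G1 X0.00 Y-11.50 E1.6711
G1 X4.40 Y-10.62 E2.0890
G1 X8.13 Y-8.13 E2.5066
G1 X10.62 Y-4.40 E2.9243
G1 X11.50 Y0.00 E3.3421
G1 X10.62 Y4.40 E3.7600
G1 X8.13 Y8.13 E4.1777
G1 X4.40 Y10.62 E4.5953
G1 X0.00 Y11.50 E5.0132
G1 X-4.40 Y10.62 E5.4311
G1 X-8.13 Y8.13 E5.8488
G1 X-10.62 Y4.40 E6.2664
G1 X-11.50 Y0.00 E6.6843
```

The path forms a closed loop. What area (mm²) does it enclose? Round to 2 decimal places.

Apply the shoelace formula to the sequence of (X, Y) vertices; enclosed area = 404.67 mm².

404.67 mm²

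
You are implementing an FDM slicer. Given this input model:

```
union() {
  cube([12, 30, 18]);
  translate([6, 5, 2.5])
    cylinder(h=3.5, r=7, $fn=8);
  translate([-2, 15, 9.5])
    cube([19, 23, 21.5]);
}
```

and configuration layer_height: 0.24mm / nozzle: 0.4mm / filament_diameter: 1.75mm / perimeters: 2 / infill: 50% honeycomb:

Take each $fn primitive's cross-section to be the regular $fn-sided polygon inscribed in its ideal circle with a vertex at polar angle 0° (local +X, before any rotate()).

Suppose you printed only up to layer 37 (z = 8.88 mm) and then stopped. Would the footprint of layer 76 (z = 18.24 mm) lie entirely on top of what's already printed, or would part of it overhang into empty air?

Compare the two slices. At z = 8.88: the cube (footprint 12×30) is included at this height (area 360.00 mm²); the cylinder at (6, 5) does not reach this height (z outside [2.5, 6]); the cube at (-2, 15) does not reach this height (z outside [9.5, 31]); Combining (union): only the 12×30 cube is present, so the union is just that shape — area = 360.00 mm². At z = 18.24: the cube is absent (z outside [0, 18]); the cylinder at (6, 5) is not intersected at this z (z outside [2.5, 6]); the 19×23 cube at (-2, 15) contributes its full rectangle (area 437.00 mm²); Merging all regions: only the 19×23 cube at (-2, 15) is present, so the union is just that shape — area = 437.00 mm². Checking containment: at z = 18.24 the cross-section extends beyond the z = 8.88 cross-section by about 257.00 mm².

part overhangs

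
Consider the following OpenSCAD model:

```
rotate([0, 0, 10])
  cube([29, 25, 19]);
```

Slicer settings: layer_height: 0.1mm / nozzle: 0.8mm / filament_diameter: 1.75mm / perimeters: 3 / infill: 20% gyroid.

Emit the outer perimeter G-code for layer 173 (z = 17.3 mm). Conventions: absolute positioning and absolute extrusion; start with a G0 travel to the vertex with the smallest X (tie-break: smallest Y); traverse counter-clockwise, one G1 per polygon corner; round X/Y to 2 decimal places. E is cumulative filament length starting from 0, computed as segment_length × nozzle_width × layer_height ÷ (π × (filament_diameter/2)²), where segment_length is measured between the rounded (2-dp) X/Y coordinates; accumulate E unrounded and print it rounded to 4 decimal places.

At z = 17.3 mm: the cube (footprint 29×25) is included at this height; (rotated 10° about Z; rotation is an isometry so areas/perimeters/island counts are preserved). The outline is a single polygon with 4 vertices. Extrusion per mm of travel: 0.8 × 0.1 / (π × 0.875²) = 0.033260. Accumulating E over each segment gives final E = 3.5922.

G0 X-4.34 Y24.62 Z17.30
G1 X0.00 Y0.00 E0.8315
G1 X28.56 Y5.04 E1.7961
G1 X24.22 Y29.66 E2.6276
G1 X-4.34 Y24.62 E3.5922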